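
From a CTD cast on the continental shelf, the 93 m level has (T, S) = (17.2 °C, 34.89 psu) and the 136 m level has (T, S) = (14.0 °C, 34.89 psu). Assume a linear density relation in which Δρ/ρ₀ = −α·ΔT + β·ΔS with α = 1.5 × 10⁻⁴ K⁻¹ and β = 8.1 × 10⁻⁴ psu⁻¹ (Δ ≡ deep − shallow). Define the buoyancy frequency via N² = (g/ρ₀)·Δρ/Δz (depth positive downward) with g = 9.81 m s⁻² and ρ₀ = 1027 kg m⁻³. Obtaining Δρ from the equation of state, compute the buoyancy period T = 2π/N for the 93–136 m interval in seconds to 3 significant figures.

ΔT = -3.2 K, ΔS = +0.00 psu (deep − shallow).
Δρ/ρ₀ = −αΔT + βΔS = 4.80 × 10⁻⁴ + 0 = 4.80 × 10⁻⁴, so Δρ ≈ 0.4930 kg m⁻³.
N² = (g/ρ₀)·Δρ/Δz = g·(Δρ/ρ₀)/Δz = 9.81 × 4.80 × 10⁻⁴ / 43 = 1.0951 × 10⁻⁴ s⁻².
N = √(1.0951 × 10⁻⁴) = 0.010465 rad s⁻¹ → T = 2π/N = 600.40 s ≈ 600 s.

600 s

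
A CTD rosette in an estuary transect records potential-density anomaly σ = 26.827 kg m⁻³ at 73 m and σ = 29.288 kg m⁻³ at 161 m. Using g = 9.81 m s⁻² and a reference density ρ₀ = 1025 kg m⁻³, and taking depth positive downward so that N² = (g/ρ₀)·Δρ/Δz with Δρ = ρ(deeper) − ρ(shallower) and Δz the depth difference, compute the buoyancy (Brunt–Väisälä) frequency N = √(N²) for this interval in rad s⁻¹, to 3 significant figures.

Δρ = 1029.288 − 1026.827 = 2.461 kg m⁻³ over Δz = 161 − 73 = 88 m.
N² = (9.81/1025) × (2.461/88) = 2.6765 × 10⁻⁴ s⁻².
N = √(2.6765 × 10⁻⁴) = 0.016360 rad s⁻¹ ≈ 0.0164 rad s⁻¹.
Since Δρ > 0 the layer is stably stratified.

0.0164 rad s⁻¹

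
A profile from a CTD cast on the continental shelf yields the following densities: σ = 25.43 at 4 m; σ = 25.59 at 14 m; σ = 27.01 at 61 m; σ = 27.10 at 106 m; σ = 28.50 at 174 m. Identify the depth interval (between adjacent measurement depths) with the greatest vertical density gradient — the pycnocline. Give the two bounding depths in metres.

Compute the density gradient over each adjacent pair:
  4–14 m: Δρ/Δz = 0.16/10 = 0.016 kg m⁻⁴
  14–61 m: Δρ/Δz = 1.42/47 = 0.030 kg m⁻⁴
  61–106 m: Δρ/Δz = 0.09/45 = 2.0 × 10⁻³ kg m⁻⁴
  106–174 m: Δρ/Δz = 1.40/68 = 0.021 kg m⁻⁴
The largest gradient is in the 14–61 m interval — the pycnocline.

14–61 m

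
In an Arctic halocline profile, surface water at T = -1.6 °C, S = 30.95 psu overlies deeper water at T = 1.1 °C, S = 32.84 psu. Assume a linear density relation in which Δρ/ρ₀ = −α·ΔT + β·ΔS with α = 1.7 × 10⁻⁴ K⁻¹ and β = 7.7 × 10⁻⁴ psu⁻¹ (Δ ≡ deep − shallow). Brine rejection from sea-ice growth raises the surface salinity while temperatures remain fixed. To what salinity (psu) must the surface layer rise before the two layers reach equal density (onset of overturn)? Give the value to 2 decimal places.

32.24 psu

Neutral buoyancy requires −α(T_deep − T_surf) + β(S_deep − S_surf′) = 0.
S_surf′ = S_deep − (α/β)·ΔT = 32.84 − (1.7 × 10⁻⁴/7.7 × 10⁻⁴)·(+2.7) = 32.2439 psu.
Increase required: 32.2439 − 30.95 = 1.2939 psu.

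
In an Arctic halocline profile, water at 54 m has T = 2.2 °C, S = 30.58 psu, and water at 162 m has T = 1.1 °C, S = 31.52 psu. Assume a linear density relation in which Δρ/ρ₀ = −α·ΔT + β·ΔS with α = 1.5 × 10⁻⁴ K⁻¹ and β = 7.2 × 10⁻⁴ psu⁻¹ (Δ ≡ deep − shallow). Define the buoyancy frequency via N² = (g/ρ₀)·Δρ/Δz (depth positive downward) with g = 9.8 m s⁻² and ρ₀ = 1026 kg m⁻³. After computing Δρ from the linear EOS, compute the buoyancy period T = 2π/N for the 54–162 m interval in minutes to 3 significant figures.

ΔT = -1.1 K, ΔS = +0.94 psu (deep − shallow).
Δρ/ρ₀ = −αΔT + βΔS = 1.65 × 10⁻⁴ + 6.768 × 10⁻⁴ = 8.418 × 10⁻⁴, so Δρ ≈ 0.8637 kg m⁻³.
N² = (g/ρ₀)·Δρ/Δz = g·(Δρ/ρ₀)/Δz = 9.8 × 8.418 × 10⁻⁴ / 108 = 7.6386 × 10⁻⁵ s⁻².
N = √(7.6386 × 10⁻⁵) = 8.7399 × 10⁻³ rad s⁻¹ → T = 2π/N = 718.91 s = 11.982 min ≈ 12.0 min.

12.0 min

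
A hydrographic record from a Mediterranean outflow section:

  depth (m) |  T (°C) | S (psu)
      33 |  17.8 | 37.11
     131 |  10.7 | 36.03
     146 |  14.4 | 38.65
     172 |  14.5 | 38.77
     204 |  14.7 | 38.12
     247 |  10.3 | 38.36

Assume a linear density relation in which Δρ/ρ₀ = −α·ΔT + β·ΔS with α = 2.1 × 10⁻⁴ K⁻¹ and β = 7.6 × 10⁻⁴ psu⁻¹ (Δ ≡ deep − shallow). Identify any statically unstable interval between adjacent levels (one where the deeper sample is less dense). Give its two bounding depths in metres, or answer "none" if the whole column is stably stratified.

Evaluate Δρ/ρ₀ = −αΔT + βΔS across each adjacent pair:
  33–131 m: −αΔT+βΔS = −(2.1 × 10⁻⁴)(-7.1)+(7.6 × 10⁻⁴)(-1.08) = 6.7 × 10⁻⁴ → stable
  131–146 m: −αΔT+βΔS = −(2.1 × 10⁻⁴)(+3.7)+(7.6 × 10⁻⁴)(+2.62) = 1.2 × 10⁻³ → stable
  146–172 m: −αΔT+βΔS = −(2.1 × 10⁻⁴)(+0.1)+(7.6 × 10⁻⁴)(+0.12) = 7.0 × 10⁻⁵ → stable
  172–204 m: −αΔT+βΔS = −(2.1 × 10⁻⁴)(+0.2)+(7.6 × 10⁻⁴)(-0.65) = -5.4 × 10⁻⁴ → UNSTABLE
  204–247 m: −αΔT+βΔS = −(2.1 × 10⁻⁴)(-4.4)+(7.6 × 10⁻⁴)(+0.24) = 1.1 × 10⁻³ → stable
The 172–204 m interval has Δρ < 0: lighter water underlies denser water.

172–204 m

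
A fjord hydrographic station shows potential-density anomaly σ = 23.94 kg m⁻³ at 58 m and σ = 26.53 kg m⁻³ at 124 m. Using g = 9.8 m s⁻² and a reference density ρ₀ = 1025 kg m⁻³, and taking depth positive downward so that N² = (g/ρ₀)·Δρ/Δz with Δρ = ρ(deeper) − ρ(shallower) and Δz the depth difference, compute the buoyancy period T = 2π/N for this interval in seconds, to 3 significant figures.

Δρ = 1026.53 − 1023.94 = 2.59 kg m⁻³ over Δz = 124 − 58 = 66 m.
N² = (9.8/1025) × (2.59/66) = 3.7520 × 10⁻⁴ s⁻².
N = √(3.7520 × 10⁻⁴) = 0.019370 rad s⁻¹, so T = 2π/N = 324.38 s ≈ 324 s.

324 s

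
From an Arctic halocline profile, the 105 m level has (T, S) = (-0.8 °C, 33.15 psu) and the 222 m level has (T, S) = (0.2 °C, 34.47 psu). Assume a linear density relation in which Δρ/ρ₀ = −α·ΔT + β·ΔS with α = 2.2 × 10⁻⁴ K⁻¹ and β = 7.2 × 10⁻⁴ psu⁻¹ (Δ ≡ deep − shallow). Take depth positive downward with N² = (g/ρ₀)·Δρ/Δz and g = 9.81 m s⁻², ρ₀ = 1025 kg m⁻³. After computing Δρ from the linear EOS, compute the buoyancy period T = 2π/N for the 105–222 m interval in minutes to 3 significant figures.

13.4 min

ΔT = +1.0 K, ΔS = +1.32 psu (deep − shallow).
Δρ/ρ₀ = −αΔT + βΔS = -2.20 × 10⁻⁴ + 9.504 × 10⁻⁴ = 7.304 × 10⁻⁴, so Δρ ≈ 0.7487 kg m⁻³.
N² = (g/ρ₀)·Δρ/Δz = g·(Δρ/ρ₀)/Δz = 9.81 × 7.304 × 10⁻⁴ / 117 = 6.1241 × 10⁻⁵ s⁻².
N = √(6.1241 × 10⁻⁵) = 7.8257 × 10⁻³ rad s⁻¹ → T = 2π/N = 802.89 s = 13.381 min ≈ 13.4 min.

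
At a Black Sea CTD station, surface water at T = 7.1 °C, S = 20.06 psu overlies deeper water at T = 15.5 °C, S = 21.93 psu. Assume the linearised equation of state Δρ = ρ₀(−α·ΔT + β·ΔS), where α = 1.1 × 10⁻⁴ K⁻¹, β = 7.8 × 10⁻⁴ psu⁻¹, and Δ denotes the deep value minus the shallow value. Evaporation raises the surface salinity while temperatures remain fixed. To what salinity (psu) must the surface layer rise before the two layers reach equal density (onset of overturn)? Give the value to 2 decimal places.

Neutral buoyancy requires −α(T_deep − T_surf) + β(S_deep − S_surf′) = 0.
S_surf′ = S_deep − (α/β)·ΔT = 21.93 − (1.1 × 10⁻⁴/7.8 × 10⁻⁴)·(+8.4) = 20.7454 psu.
Increase required: 20.7454 − 20.06 = 0.6854 psu.

20.75 psu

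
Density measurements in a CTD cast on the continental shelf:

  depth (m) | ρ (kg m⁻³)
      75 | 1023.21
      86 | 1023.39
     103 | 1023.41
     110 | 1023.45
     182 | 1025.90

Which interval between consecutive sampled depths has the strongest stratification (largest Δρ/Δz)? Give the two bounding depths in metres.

110–182 m

Compute the density gradient over each adjacent pair:
  75–86 m: Δρ/Δz = 0.18/11 = 0.016 kg m⁻⁴
  86–103 m: Δρ/Δz = 0.02/17 = 1.2 × 10⁻³ kg m⁻⁴
  103–110 m: Δρ/Δz = 0.04/7 = 5.7 × 10⁻³ kg m⁻⁴
  110–182 m: Δρ/Δz = 2.45/72 = 0.034 kg m⁻⁴
The largest gradient is in the 110–182 m interval — the pycnocline.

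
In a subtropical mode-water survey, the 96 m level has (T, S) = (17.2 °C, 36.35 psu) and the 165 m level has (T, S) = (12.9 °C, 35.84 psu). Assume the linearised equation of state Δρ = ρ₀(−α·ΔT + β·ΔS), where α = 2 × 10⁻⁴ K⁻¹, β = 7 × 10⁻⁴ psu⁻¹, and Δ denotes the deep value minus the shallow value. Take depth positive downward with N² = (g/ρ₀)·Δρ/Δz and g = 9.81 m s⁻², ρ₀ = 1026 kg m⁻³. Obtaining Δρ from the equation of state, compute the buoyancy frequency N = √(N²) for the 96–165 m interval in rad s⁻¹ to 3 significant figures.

ΔT = -4.3 K, ΔS = -0.51 psu (deep − shallow).
Δρ/ρ₀ = −αΔT + βΔS = 8.60 × 10⁻⁴ − 3.57 × 10⁻⁴ = 5.03 × 10⁻⁴, so Δρ ≈ 0.5161 kg m⁻³.
N² = (g/ρ₀)·Δρ/Δz = g·(Δρ/ρ₀)/Δz = 9.81 × 5.03 × 10⁻⁴ / 69 = 7.1513 × 10⁻⁵ s⁻².
N = √(7.1513 × 10⁻⁵) = 8.4565 × 10⁻³ rad s⁻¹ ≈ 8.46 × 10⁻³ rad s⁻¹.

8.46 × 10⁻³ rad s⁻¹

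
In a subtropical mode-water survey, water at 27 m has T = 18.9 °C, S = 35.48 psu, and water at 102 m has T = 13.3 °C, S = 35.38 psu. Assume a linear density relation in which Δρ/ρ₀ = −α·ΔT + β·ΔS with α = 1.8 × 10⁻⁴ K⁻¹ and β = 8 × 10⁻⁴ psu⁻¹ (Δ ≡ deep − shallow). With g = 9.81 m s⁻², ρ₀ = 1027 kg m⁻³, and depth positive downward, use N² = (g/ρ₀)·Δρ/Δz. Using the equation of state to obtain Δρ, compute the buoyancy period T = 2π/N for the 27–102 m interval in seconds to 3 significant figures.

570 s

ΔT = -5.6 K, ΔS = -0.10 psu (deep − shallow).
Δρ/ρ₀ = −αΔT + βΔS = 1.008 × 10⁻³ − 8.00 × 10⁻⁵ = 9.28 × 10⁻⁴, so Δρ ≈ 0.9531 kg m⁻³.
N² = (g/ρ₀)·Δρ/Δz = g·(Δρ/ρ₀)/Δz = 9.81 × 9.28 × 10⁻⁴ / 75 = 1.2138 × 10⁻⁴ s⁻².
N = √(1.2138 × 10⁻⁴) = 0.011017 rad s⁻¹ → T = 2π/N = 570.32 s ≈ 570 s.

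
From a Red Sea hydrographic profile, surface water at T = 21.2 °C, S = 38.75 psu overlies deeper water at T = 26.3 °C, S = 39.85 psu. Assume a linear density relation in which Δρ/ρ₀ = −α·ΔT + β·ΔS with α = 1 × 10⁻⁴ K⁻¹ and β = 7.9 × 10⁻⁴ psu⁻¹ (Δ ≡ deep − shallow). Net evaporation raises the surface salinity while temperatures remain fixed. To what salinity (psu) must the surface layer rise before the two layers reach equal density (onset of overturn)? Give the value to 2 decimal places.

39.20 psu

Neutral buoyancy requires −α(T_deep − T_surf) + β(S_deep − S_surf′) = 0.
S_surf′ = S_deep − (α/β)·ΔT = 39.85 − (1 × 10⁻⁴/7.9 × 10⁻⁴)·(+5.1) = 39.2044 psu.
Increase required: 39.2044 − 38.75 = 0.4544 psu.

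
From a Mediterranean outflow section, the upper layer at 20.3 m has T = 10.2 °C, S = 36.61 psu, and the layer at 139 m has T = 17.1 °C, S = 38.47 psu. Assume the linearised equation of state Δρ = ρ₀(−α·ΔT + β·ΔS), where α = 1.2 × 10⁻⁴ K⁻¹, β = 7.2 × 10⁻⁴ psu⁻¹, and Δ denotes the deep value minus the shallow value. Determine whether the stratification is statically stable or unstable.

stable

ΔT = 17.1 − 10.2 = +6.9 K and ΔS = 38.47 − 36.61 = +1.86 psu (deep − shallow).
−αΔT = -8.28 × 10⁻⁴; βΔS = 1.3392 × 10⁻³; sum Δρ/ρ₀ = 5.112 × 10⁻⁴.
Δρ/ρ₀ > 0, so Δρ > 0: deeper water is denser → statically stable.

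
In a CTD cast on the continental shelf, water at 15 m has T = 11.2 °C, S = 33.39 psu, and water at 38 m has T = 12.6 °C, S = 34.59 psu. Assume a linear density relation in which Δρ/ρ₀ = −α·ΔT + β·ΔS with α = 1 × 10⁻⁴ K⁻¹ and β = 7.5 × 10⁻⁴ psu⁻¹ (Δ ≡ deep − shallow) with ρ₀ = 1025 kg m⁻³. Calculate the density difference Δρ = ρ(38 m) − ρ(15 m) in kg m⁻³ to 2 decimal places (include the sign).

+0.78 kg m⁻³

ΔT = +1.4 K, ΔS = +1.20 psu (deep − shallow).
Δρ/ρ₀ = −(1 × 10⁻⁴)(+1.4) + (7.5 × 10⁻⁴)(+1.20) = 7.60 × 10⁻⁴.
Δρ = 1025 × (7.60 × 10⁻⁴) = +0.78 kg m⁻³.
Positive Δρ: denser below, stable.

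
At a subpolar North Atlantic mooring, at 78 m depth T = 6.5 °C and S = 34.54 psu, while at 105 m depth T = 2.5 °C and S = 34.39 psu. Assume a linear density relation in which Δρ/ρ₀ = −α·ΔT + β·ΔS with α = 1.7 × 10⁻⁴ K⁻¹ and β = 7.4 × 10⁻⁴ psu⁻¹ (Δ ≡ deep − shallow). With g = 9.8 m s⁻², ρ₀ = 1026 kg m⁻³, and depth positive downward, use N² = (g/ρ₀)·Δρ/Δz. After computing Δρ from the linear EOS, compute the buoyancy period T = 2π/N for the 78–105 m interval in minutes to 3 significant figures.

7.29 min

ΔT = -4.0 K, ΔS = -0.15 psu (deep − shallow).
Δρ/ρ₀ = −αΔT + βΔS = 6.80 × 10⁻⁴ − 1.11 × 10⁻⁴ = 5.69 × 10⁻⁴, so Δρ ≈ 0.5838 kg m⁻³.
N² = (g/ρ₀)·Δρ/Δz = g·(Δρ/ρ₀)/Δz = 9.8 × 5.69 × 10⁻⁴ / 27 = 2.0653 × 10⁻⁴ s⁻².
N = √(2.0653 × 10⁻⁴) = 0.014371 rad s⁻¹ → T = 2π/N = 437.21 s = 7.2868 min ≈ 7.29 min.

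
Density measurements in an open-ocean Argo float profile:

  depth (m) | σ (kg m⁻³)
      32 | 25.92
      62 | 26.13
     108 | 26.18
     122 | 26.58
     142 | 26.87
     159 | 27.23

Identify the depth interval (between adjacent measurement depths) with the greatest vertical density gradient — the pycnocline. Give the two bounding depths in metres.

Compute the density gradient over each adjacent pair:
  32–62 m: Δρ/Δz = 0.21/30 = 7.0 × 10⁻³ kg m⁻⁴
  62–108 m: Δρ/Δz = 0.05/46 = 1.1 × 10⁻³ kg m⁻⁴
  108–122 m: Δρ/Δz = 0.40/14 = 0.029 kg m⁻⁴
  122–142 m: Δρ/Δz = 0.29/20 = 0.014 kg m⁻⁴
  142–159 m: Δρ/Δz = 0.36/17 = 0.021 kg m⁻⁴
The largest gradient is in the 108–122 m interval — the pycnocline.

108–122 m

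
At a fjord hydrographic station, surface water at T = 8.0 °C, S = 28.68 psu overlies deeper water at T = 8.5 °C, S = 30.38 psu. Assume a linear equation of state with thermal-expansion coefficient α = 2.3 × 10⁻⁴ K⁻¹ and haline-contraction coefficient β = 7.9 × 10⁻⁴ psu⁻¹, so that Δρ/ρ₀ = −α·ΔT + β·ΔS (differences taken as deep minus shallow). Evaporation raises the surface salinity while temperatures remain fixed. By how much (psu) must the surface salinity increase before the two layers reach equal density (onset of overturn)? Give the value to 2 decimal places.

1.55 psu

Neutral buoyancy requires −α(T_deep − T_surf) + β(S_deep − S_surf′) = 0.
S_surf′ = S_deep − (α/β)·ΔT = 30.38 − (2.3 × 10⁻⁴/7.9 × 10⁻⁴)·(+0.5) = 30.2344 psu.
Increase required: 30.2344 − 28.68 = 1.5544 psu.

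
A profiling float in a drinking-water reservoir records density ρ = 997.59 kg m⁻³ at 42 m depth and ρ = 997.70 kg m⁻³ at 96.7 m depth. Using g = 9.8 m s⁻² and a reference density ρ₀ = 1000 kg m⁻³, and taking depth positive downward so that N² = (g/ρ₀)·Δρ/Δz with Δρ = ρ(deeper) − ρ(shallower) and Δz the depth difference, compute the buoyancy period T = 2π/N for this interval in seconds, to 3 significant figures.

Δρ = 997.70 − 997.59 = 0.11 kg m⁻³ over Δz = 96.7 − 42 = 54.7 m.
N² = (9.8/1000) × (0.11/54.7) = 1.9707 × 10⁻⁵ s⁻².
N = √(1.9707 × 10⁻⁵) = 4.4393 × 10⁻³ rad s⁻¹, so T = 2π/N = 1.4154 × 10³ s ≈ 1.42 × 10³ s.

1.42 × 10³ s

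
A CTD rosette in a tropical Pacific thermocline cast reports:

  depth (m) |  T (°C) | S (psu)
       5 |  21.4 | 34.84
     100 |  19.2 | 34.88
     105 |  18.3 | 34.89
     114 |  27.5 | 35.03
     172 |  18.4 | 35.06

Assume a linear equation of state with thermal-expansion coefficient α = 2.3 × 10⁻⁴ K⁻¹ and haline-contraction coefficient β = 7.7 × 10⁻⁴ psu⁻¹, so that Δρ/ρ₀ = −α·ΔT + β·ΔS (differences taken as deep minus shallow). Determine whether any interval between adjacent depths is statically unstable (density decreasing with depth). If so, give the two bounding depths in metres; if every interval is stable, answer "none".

105–114 m

Evaluate Δρ/ρ₀ = −αΔT + βΔS across each adjacent pair:
  5–100 m: −αΔT+βΔS = −(2.3 × 10⁻⁴)(-2.2)+(7.7 × 10⁻⁴)(+0.04) = 5.4 × 10⁻⁴ → stable
  100–105 m: −αΔT+βΔS = −(2.3 × 10⁻⁴)(-0.9)+(7.7 × 10⁻⁴)(+0.01) = 2.1 × 10⁻⁴ → stable
  105–114 m: −αΔT+βΔS = −(2.3 × 10⁻⁴)(+9.2)+(7.7 × 10⁻⁴)(+0.14) = -2.0 × 10⁻³ → UNSTABLE
  114–172 m: −αΔT+βΔS = −(2.3 × 10⁻⁴)(-9.1)+(7.7 × 10⁻⁴)(+0.03) = 2.1 × 10⁻³ → stable
The 105–114 m interval has Δρ < 0: lighter water underlies denser water.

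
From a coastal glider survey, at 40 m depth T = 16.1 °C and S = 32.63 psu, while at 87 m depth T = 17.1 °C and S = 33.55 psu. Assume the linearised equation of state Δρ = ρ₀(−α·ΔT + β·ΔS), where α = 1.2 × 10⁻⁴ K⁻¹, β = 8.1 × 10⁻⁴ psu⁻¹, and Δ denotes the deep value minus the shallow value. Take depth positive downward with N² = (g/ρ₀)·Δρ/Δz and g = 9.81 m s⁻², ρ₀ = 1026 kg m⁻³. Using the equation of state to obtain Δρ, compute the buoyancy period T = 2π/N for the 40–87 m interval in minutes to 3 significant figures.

9.17 min

ΔT = +1.0 K, ΔS = +0.92 psu (deep − shallow).
Δρ/ρ₀ = −αΔT + βΔS = -1.20 × 10⁻⁴ + 7.452 × 10⁻⁴ = 6.252 × 10⁻⁴, so Δρ ≈ 0.6415 kg m⁻³.
N² = (g/ρ₀)·Δρ/Δz = g·(Δρ/ρ₀)/Δz = 9.81 × 6.252 × 10⁻⁴ / 47 = 1.3049 × 10⁻⁴ s⁻².
N = √(1.3049 × 10⁻⁴) = 0.011423 rad s⁻¹ → T = 2π/N = 550.05 s = 9.1675 min ≈ 9.17 min.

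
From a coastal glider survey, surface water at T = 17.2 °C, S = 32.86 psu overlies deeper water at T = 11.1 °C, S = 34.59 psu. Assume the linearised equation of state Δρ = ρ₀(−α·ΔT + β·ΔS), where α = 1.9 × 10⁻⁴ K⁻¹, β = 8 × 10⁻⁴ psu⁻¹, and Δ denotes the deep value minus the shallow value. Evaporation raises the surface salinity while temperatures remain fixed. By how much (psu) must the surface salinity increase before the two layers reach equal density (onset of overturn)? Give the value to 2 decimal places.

Neutral buoyancy requires −α(T_deep − T_surf) + β(S_deep − S_surf′) = 0.
S_surf′ = S_deep − (α/β)·ΔT = 34.59 − (1.9 × 10⁻⁴/8 × 10⁻⁴)·(-6.1) = 36.0388 psu.
Increase required: 36.0388 − 32.86 = 3.1788 psu.

3.18 psu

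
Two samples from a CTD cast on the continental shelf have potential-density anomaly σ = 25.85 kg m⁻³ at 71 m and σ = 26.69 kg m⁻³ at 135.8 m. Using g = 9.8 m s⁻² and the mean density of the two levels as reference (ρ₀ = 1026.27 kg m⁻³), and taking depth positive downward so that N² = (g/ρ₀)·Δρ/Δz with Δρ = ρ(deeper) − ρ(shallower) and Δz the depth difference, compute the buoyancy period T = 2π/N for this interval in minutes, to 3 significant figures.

9.41 min

Δρ = 1026.69 − 1025.85 = 0.84 kg m⁻³ over Δz = 135.8 − 71 = 64.8 m.
N² = (9.8/1026.27) × (0.84/64.8) = 1.2379 × 10⁻⁴ s⁻².
N = √(1.2379 × 10⁻⁴) = 0.011126 rad s⁻¹, so T = 2π/N = 564.73 s = 9.4122 min ≈ 9.41 min.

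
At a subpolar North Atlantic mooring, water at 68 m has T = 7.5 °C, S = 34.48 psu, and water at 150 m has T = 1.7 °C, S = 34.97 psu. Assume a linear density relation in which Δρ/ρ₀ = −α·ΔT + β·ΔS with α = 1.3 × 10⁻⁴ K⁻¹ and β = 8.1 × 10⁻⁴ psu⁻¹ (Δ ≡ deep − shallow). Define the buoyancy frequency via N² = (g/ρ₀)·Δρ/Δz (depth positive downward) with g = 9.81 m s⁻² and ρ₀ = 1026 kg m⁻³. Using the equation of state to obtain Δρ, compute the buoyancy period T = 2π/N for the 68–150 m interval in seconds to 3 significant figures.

535 s

ΔT = -5.8 K, ΔS = +0.49 psu (deep − shallow).
Δρ/ρ₀ = −αΔT + βΔS = 7.54 × 10⁻⁴ + 3.969 × 10⁻⁴ = 1.1509 × 10⁻³, so Δρ ≈ 1.181 kg m⁻³.
N² = (g/ρ₀)·Δρ/Δz = g·(Δρ/ρ₀)/Δz = 9.81 × 1.1509 × 10⁻³ / 82 = 1.3769 × 10⁻⁴ s⁻².
N = √(1.3769 × 10⁻⁴) = 0.011734 rad s⁻¹ → T = 2π/N = 535.47 s ≈ 535 s.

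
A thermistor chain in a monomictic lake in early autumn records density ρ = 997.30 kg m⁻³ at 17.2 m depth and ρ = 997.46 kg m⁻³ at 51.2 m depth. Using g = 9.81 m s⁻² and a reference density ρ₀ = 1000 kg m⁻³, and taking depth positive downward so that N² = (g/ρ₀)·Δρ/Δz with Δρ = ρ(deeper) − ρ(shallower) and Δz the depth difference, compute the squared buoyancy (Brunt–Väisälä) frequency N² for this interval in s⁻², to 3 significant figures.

4.62 × 10⁻⁵ s⁻²

Δρ = 997.46 − 997.30 = 0.16 kg m⁻³ over Δz = 51.2 − 17.2 = 34 m.
N² = (9.81/1000) × (0.16/34) = 4.6165 × 10⁻⁵ s⁻² ≈ 4.62 × 10⁻⁵ s⁻².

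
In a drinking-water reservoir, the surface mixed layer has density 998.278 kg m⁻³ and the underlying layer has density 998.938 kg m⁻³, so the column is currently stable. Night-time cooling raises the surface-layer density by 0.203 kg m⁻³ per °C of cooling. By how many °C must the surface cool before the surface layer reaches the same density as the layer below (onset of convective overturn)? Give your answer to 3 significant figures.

3.25 °C

Density deficit of the surface layer: 998.938 − 998.278 = 0.66 kg m⁻³.
Required change = 0.66 / 0.203 = 3.25 °C.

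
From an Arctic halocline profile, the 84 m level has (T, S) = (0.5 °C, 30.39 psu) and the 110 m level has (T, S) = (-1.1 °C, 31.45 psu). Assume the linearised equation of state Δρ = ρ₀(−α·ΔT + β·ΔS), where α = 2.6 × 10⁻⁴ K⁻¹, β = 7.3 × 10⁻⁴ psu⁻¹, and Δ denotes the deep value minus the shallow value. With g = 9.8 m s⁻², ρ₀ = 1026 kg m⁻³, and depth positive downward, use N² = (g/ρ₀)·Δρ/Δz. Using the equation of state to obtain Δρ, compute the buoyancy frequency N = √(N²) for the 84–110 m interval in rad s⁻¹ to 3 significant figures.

ΔT = -1.6 K, ΔS = +1.06 psu (deep − shallow).
Δρ/ρ₀ = −αΔT + βΔS = 4.16 × 10⁻⁴ + 7.738 × 10⁻⁴ = 1.1898 × 10⁻³, so Δρ ≈ 1.221 kg m⁻³.
N² = (g/ρ₀)·Δρ/Δz = g·(Δρ/ρ₀)/Δz = 9.8 × 1.1898 × 10⁻³ / 26 = 4.4846 × 10⁻⁴ s⁻².
N = √(4.4846 × 10⁻⁴) = 0.021177 rad s⁻¹ ≈ 0.0212 rad s⁻¹.

0.0212 rad s⁻¹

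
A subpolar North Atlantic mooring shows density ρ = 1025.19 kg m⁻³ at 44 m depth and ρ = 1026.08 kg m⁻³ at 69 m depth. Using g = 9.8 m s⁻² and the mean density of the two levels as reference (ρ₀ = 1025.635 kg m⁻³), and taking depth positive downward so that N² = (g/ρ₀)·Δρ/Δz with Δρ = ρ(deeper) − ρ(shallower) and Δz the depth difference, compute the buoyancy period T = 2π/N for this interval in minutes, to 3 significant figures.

Δρ = 1026.08 − 1025.19 = 0.89 kg m⁻³ over Δz = 69 − 44 = 25 m.
N² = (9.8/1025.635) × (0.89/25) = 3.4016 × 10⁻⁴ s⁻².
N = √(3.4016 × 10⁻⁴) = 0.018443 rad s⁻¹, so T = 2π/N = 340.68 s = 5.6780 min ≈ 5.68 min.
A positive N² confirms static stability across the interval.

5.68 min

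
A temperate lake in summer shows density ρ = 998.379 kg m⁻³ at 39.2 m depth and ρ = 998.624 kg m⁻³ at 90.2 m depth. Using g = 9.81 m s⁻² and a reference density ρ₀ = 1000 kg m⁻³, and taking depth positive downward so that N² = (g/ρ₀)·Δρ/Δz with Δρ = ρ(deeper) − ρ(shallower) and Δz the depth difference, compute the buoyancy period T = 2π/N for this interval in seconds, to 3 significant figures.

Δρ = 998.624 − 998.379 = 0.245 kg m⁻³ over Δz = 90.2 − 39.2 = 51 m.
N² = (9.81/1000) × (0.245/51) = 4.7126 × 10⁻⁵ s⁻².
N = √(4.7126 × 10⁻⁵) = 6.8648 × 10⁻³ rad s⁻¹, so T = 2π/N = 915.28 s ≈ 915 s.

915 s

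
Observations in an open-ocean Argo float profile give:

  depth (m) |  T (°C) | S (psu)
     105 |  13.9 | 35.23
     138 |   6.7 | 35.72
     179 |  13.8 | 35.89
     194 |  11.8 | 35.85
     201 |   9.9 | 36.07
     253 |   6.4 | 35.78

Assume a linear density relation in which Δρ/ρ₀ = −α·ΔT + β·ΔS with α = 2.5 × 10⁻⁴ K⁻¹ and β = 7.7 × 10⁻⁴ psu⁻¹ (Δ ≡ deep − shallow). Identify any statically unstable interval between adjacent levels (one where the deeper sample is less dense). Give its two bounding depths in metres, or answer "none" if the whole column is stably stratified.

138–179 m

Evaluate Δρ/ρ₀ = −αΔT + βΔS across each adjacent pair:
  105–138 m: −αΔT+βΔS = −(2.5 × 10⁻⁴)(-7.2)+(7.7 × 10⁻⁴)(+0.49) = 2.2 × 10⁻³ → stable
  138–179 m: −αΔT+βΔS = −(2.5 × 10⁻⁴)(+7.1)+(7.7 × 10⁻⁴)(+0.17) = -1.6 × 10⁻³ → UNSTABLE
  179–194 m: −αΔT+βΔS = −(2.5 × 10⁻⁴)(-2.0)+(7.7 × 10⁻⁴)(-0.04) = 4.7 × 10⁻⁴ → stable
  194–201 m: −αΔT+βΔS = −(2.5 × 10⁻⁴)(-1.9)+(7.7 × 10⁻⁴)(+0.22) = 6.4 × 10⁻⁴ → stable
  201–253 m: −αΔT+βΔS = −(2.5 × 10⁻⁴)(-3.5)+(7.7 × 10⁻⁴)(-0.29) = 6.5 × 10⁻⁴ → stable
The 138–179 m interval has Δρ < 0: lighter water underlies denser water.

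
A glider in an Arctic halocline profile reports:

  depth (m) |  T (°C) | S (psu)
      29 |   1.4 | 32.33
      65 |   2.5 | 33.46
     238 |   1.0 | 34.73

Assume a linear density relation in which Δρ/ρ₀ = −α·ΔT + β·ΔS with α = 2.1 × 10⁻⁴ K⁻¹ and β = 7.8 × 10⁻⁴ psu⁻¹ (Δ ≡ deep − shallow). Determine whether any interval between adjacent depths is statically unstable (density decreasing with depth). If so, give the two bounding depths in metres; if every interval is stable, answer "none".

none

Evaluate Δρ/ρ₀ = −αΔT + βΔS across each adjacent pair:
  29–65 m: −αΔT+βΔS = −(2.1 × 10⁻⁴)(+1.1)+(7.8 × 10⁻⁴)(+1.13) = 6.5 × 10⁻⁴ → stable
  65–238 m: −αΔT+βΔS = −(2.1 × 10⁻⁴)(-1.5)+(7.8 × 10⁻⁴)(+1.27) = 1.3 × 10⁻³ → stable
Every interval has Δρ > 0: the column is stably stratified throughout.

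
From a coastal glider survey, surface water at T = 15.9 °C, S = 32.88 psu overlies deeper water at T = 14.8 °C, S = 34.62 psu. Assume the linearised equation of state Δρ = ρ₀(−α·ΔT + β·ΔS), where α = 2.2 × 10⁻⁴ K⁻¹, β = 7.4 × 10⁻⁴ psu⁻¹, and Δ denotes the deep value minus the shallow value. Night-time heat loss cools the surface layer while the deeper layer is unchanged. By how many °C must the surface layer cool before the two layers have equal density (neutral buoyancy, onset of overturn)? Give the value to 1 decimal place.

7.0 °C

Neutral buoyancy requires Δρ = 0, i.e. −α(T_deep − T_surf′) + β(S_deep − S_surf) = 0.
T_surf′ = T_deep − (β/α)·ΔS = 14.8 − (7.4 × 10⁻⁴/2.2 × 10⁻⁴)·(+1.74) = 8.947 °C.
Cooling required: 15.9 − (8.947) = 6.953 °C.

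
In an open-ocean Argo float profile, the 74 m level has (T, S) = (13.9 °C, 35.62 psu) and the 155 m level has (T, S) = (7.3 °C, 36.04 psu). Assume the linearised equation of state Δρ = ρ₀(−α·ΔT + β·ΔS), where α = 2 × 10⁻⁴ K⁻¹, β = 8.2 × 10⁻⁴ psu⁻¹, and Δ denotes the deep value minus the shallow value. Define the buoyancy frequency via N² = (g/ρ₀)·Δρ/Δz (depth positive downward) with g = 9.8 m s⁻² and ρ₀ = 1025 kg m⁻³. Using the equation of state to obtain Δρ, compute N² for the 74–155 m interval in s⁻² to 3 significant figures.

ΔT = -6.6 K, ΔS = +0.42 psu (deep − shallow).
Δρ/ρ₀ = −αΔT + βΔS = 1.32 × 10⁻³ + 3.444 × 10⁻⁴ = 1.6644 × 10⁻³, so Δρ ≈ 1.706 kg m⁻³.
N² = (g/ρ₀)·Δρ/Δz = g·(Δρ/ρ₀)/Δz = 9.8 × 1.6644 × 10⁻³ / 81 = 2.0137 × 10⁻⁴ s⁻² ≈ 2.01 × 10⁻⁴ s⁻².

2.01 × 10⁻⁴ s⁻²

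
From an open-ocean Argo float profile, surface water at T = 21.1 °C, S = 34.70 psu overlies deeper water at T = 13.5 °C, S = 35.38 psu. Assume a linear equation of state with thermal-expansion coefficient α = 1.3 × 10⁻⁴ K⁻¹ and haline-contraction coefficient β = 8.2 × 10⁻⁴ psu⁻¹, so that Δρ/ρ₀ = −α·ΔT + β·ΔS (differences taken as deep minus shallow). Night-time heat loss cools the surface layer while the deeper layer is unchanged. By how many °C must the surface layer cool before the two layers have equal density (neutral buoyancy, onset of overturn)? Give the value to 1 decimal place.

Neutral buoyancy requires Δρ = 0, i.e. −α(T_deep − T_surf′) + β(S_deep − S_surf) = 0.
T_surf′ = T_deep − (β/α)·ΔS = 13.5 − (8.2 × 10⁻⁴/1.3 × 10⁻⁴)·(+0.68) = 9.211 °C.
Cooling required: 21.1 − (9.211) = 11.889 °C.

11.9 °C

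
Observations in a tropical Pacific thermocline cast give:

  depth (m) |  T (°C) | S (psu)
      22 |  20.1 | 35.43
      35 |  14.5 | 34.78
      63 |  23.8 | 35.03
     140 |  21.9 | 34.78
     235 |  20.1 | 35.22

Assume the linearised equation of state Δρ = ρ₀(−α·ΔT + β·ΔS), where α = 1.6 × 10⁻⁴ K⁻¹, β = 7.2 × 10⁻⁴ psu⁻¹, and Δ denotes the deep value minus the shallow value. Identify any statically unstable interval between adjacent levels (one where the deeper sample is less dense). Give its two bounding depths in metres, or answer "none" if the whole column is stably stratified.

35–63 m

Evaluate Δρ/ρ₀ = −αΔT + βΔS across each adjacent pair:
  22–35 m: −αΔT+βΔS = −(1.6 × 10⁻⁴)(-5.6)+(7.2 × 10⁻⁴)(-0.65) = 4.3 × 10⁻⁴ → stable
  35–63 m: −αΔT+βΔS = −(1.6 × 10⁻⁴)(+9.3)+(7.2 × 10⁻⁴)(+0.25) = -1.3 × 10⁻³ → UNSTABLE
  63–140 m: −αΔT+βΔS = −(1.6 × 10⁻⁴)(-1.9)+(7.2 × 10⁻⁴)(-0.25) = 1.2 × 10⁻⁴ → stable
  140–235 m: −αΔT+βΔS = −(1.6 × 10⁻⁴)(-1.8)+(7.2 × 10⁻⁴)(+0.44) = 6.0 × 10⁻⁴ → stable
The 35–63 m interval has Δρ < 0: lighter water underlies denser water.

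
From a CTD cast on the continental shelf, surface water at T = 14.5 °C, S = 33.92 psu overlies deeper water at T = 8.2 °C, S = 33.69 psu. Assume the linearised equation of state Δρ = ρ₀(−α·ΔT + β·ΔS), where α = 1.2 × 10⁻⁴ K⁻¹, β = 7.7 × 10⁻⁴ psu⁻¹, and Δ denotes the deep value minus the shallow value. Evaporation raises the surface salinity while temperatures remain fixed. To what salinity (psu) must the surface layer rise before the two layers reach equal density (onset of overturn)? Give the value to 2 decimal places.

Neutral buoyancy requires −α(T_deep − T_surf) + β(S_deep − S_surf′) = 0.
S_surf′ = S_deep − (α/β)·ΔT = 33.69 − (1.2 × 10⁻⁴/7.7 × 10⁻⁴)·(-6.3) = 34.6718 psu.
Increase required: 34.6718 − 33.92 = 0.7518 psu.

34.67 psu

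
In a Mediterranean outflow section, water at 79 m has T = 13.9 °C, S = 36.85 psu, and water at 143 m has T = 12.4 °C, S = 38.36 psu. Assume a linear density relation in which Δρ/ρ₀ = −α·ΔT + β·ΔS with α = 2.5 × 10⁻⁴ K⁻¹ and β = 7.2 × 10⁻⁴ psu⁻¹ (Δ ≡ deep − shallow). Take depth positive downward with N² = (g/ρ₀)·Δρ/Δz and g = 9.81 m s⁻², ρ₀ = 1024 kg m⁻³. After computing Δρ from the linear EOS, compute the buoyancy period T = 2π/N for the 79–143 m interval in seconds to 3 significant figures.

420 s

ΔT = -1.5 K, ΔS = +1.51 psu (deep − shallow).
Δρ/ρ₀ = −αΔT + βΔS = 3.75 × 10⁻⁴ + 1.0872 × 10⁻³ = 1.4622 × 10⁻³, so Δρ ≈ 1.497 kg m⁻³.
N² = (g/ρ₀)·Δρ/Δz = g·(Δρ/ρ₀)/Δz = 9.81 × 1.4622 × 10⁻³ / 64 = 2.2413 × 10⁻⁴ s⁻².
N = √(2.2413 × 10⁻⁴) = 0.014971 rad s⁻¹ → T = 2π/N = 419.69 s ≈ 420 s.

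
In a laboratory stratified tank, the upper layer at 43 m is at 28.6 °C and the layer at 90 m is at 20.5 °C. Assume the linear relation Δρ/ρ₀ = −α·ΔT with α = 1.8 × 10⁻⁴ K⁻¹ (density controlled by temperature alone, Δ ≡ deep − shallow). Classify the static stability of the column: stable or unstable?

ΔT = 20.5 − 28.6 = -8.1 K, so Δρ/ρ₀ = −αΔT = 1.458 × 10⁻³.
Δρ/ρ₀ > 0, so Δρ > 0: deeper water is denser → statically stable.

stable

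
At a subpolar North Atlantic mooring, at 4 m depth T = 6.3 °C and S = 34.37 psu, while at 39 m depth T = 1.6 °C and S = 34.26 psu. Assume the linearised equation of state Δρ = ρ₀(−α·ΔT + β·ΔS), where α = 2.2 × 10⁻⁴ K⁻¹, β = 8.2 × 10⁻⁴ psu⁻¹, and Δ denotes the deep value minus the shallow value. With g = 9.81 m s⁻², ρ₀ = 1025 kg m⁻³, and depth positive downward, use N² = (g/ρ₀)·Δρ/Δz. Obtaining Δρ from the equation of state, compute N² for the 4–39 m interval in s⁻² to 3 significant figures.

ΔT = -4.7 K, ΔS = -0.11 psu (deep − shallow).
Δρ/ρ₀ = −αΔT + βΔS = 1.034 × 10⁻³ − 9.02 × 10⁻⁵ = 9.438 × 10⁻⁴, so Δρ ≈ 0.9674 kg m⁻³.
N² = (g/ρ₀)·Δρ/Δz = g·(Δρ/ρ₀)/Δz = 9.81 × 9.438 × 10⁻⁴ / 35 = 2.6453 × 10⁻⁴ s⁻² ≈ 2.65 × 10⁻⁴ s⁻².

2.65 × 10⁻⁴ s⁻²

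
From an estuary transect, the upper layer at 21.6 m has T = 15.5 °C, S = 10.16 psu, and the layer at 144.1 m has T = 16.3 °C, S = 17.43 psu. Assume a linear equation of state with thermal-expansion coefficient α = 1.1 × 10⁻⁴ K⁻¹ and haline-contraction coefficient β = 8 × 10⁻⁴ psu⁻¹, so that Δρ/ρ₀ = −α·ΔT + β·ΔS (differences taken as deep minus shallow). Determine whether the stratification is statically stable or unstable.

stable

ΔT = 16.3 − 15.5 = +0.8 K and ΔS = 17.43 − 10.16 = +7.27 psu (deep − shallow).
−αΔT = -8.80 × 10⁻⁵; βΔS = 5.816 × 10⁻³; sum Δρ/ρ₀ = 5.728 × 10⁻³.
Δρ/ρ₀ > 0, so Δρ > 0: deeper water is denser → statically stable.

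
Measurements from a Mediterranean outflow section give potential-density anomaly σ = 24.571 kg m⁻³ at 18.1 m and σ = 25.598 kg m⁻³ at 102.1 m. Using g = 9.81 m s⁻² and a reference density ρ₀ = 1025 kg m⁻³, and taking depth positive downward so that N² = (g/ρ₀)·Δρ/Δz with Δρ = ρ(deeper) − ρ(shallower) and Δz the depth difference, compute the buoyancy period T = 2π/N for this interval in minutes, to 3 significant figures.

9.68 min

Δρ = 1025.598 − 1024.571 = 1.027 kg m⁻³ over Δz = 102.1 − 18.1 = 84 m.
N² = (9.81/1025) × (1.027/84) = 1.1701 × 10⁻⁴ s⁻².
N = √(1.1701 × 10⁻⁴) = 0.010817 rad s⁻¹, so T = 2π/N = 580.86 s = 9.6810 min ≈ 9.68 min.
N² > 0, so the interval is statically stable.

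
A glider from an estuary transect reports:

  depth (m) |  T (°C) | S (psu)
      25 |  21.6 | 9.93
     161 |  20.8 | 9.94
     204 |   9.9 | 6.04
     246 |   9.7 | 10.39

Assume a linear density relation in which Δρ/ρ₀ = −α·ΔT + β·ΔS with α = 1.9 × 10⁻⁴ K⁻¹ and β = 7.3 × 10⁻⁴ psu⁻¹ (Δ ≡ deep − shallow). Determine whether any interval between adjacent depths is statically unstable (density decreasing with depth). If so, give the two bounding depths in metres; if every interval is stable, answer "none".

161–204 m

Evaluate Δρ/ρ₀ = −αΔT + βΔS across each adjacent pair:
  25–161 m: −αΔT+βΔS = −(1.9 × 10⁻⁴)(-0.8)+(7.3 × 10⁻⁴)(+0.01) = 1.6 × 10⁻⁴ → stable
  161–204 m: −αΔT+βΔS = −(1.9 × 10⁻⁴)(-10.9)+(7.3 × 10⁻⁴)(-3.90) = -7.8 × 10⁻⁴ → UNSTABLE
  204–246 m: −αΔT+βΔS = −(1.9 × 10⁻⁴)(-0.2)+(7.3 × 10⁻⁴)(+4.35) = 3.2 × 10⁻³ → stable
The 161–204 m interval has Δρ < 0: lighter water underlies denser water.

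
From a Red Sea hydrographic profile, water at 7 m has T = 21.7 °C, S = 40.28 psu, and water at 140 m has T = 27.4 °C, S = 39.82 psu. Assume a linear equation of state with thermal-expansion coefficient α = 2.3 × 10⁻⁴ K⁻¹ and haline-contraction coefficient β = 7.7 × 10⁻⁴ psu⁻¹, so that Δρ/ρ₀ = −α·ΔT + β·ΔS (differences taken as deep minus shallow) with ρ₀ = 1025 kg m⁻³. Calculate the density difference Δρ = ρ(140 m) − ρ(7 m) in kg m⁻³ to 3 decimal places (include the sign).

-1.707 kg m⁻³

ΔT = +5.7 K, ΔS = -0.46 psu (deep − shallow).
Δρ/ρ₀ = −(2.3 × 10⁻⁴)(+5.7) + (7.7 × 10⁻⁴)(-0.46) = -1.6652 × 10⁻³.
Δρ = 1025 × (-1.6652 × 10⁻³) = -1.707 kg m⁻³.
Negative Δρ: lighter below, statically unstable.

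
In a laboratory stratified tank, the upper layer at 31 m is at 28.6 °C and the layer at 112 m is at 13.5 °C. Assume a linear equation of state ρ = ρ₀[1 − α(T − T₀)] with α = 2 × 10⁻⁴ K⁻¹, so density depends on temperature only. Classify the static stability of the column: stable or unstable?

ΔT = 13.5 − 28.6 = -15.1 K, so Δρ/ρ₀ = −αΔT = 3.02 × 10⁻³.
Δρ/ρ₀ > 0, so Δρ > 0: deeper water is denser → statically stable.

stable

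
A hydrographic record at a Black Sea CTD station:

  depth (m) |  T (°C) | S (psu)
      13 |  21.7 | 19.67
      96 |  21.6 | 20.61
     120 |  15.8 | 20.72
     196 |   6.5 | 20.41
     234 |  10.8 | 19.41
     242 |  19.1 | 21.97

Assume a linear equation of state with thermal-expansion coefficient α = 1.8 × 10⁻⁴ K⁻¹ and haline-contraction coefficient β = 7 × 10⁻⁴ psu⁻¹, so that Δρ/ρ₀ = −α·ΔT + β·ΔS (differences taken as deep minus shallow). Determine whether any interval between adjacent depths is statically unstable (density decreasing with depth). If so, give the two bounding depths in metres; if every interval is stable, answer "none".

Evaluate Δρ/ρ₀ = −αΔT + βΔS across each adjacent pair:
  13–96 m: −αΔT+βΔS = −(1.8 × 10⁻⁴)(-0.1)+(7 × 10⁻⁴)(+0.94) = 6.8 × 10⁻⁴ → stable
  96–120 m: −αΔT+βΔS = −(1.8 × 10⁻⁴)(-5.8)+(7 × 10⁻⁴)(+0.11) = 1.1 × 10⁻³ → stable
  120–196 m: −αΔT+βΔS = −(1.8 × 10⁻⁴)(-9.3)+(7 × 10⁻⁴)(-0.31) = 1.5 × 10⁻³ → stable
  196–234 m: −αΔT+βΔS = −(1.8 × 10⁻⁴)(+4.3)+(7 × 10⁻⁴)(-1.00) = -1.5 × 10⁻³ → UNSTABLE
  234–242 m: −αΔT+βΔS = −(1.8 × 10⁻⁴)(+8.3)+(7 × 10⁻⁴)(+2.56) = 3.0 × 10⁻⁴ → stable
The 196–234 m interval has Δρ < 0: lighter water underlies denser water.

196–234 m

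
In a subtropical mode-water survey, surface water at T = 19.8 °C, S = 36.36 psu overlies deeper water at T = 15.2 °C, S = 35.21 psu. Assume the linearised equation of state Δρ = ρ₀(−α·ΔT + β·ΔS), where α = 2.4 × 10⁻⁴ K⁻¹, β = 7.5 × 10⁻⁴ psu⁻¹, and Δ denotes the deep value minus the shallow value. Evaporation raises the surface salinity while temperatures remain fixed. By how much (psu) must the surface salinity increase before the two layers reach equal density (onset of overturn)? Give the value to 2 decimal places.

Neutral buoyancy requires −α(T_deep − T_surf) + β(S_deep − S_surf′) = 0.
S_surf′ = S_deep − (α/β)·ΔT = 35.21 − (2.4 × 10⁻⁴/7.5 × 10⁻⁴)·(-4.6) = 36.6820 psu.
Increase required: 36.6820 − 36.36 = 0.3220 psu.

0.32 psu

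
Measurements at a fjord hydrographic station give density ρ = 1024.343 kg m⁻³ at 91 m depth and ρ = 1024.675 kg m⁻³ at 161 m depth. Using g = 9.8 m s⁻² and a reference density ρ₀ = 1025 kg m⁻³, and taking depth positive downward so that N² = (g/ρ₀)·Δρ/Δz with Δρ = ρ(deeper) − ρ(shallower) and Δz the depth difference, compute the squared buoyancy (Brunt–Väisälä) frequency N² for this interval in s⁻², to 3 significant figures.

Δρ = 1024.675 − 1024.343 = 0.332 kg m⁻³ over Δz = 161 − 91 = 70 m.
N² = (9.8/1025) × (0.332/70) = 4.5346 × 10⁻⁵ s⁻² ≈ 4.53 × 10⁻⁵ s⁻².

4.53 × 10⁻⁵ s⁻²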